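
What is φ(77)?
60

77 = 7 × 11
φ(n) = n × ∏(1 - 1/p) for each prime p dividing n
φ(77) = 77 × (1 - 1/7) × (1 - 1/11) = 60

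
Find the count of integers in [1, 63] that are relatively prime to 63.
36

63 = 3^2 × 7
φ(n) = n × ∏(1 - 1/p) for each prime p dividing n
φ(63) = 63 × (1 - 1/3) × (1 - 1/7) = 36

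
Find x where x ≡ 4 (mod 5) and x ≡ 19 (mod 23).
19

Using Chinese Remainder Theorem:
M = 5 × 23 = 115
M1 = 23, M2 = 5
y1 = 23^(-1) mod 5 = 2
y2 = 5^(-1) mod 23 = 14
x = (4×23×2 + 19×5×14) mod 115 = 19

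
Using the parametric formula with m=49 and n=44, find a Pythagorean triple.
(465, 4312, 4337)

Euclid's formula: a = m² - n², b = 2mn, c = m² + n²
m = 49, n = 44
a = 49² - 44² = 2401 - 1936 = 465
b = 2 × 49 × 44 = 4312
c = 49² + 44² = 2401 + 1936 = 4337
Verification: 465² + 4312² = 216225 + 18593344 = 18809569 = 4337² ✓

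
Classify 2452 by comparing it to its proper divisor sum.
deficient

Proper divisors of 2452: sum = 1 + 2 + 4 + 613 + 1226 = 1846
Since 1846 < 2452, 2452 is deficient.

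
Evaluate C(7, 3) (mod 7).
0

Using Lucas' theorem:
Write n=7 and k=3 in base 7:
n in base 7: [1, 0]
k in base 7: [0, 3]
C(7,3) mod 7 = ∏ C(n_i, k_i) mod 7
Digit binomials (mod 7): C(1,0) = 1; C(0,3) = 0 (k_i > n_i)
Product: 1 × 0 = 0 ≡ 0 (mod 7)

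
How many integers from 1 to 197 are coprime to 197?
196

197 = 197
φ(n) = n × ∏(1 - 1/p) for each prime p dividing n
φ(197) = 197 × (1 - 1/197) = 196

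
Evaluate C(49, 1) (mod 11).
5

Using Lucas' theorem:
Write n=49 and k=1 in base 11:
n in base 11: [4, 5]
k in base 11: [0, 1]
C(49,1) mod 11 = ∏ C(n_i, k_i) mod 11
Digit binomials (mod 11): C(4,0) = 1; C(5,1) = 5
Product: 1 × 5 = 5 ≡ 5 (mod 11)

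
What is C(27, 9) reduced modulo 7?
3

Using Lucas' theorem:
Write n=27 and k=9 in base 7:
n in base 7: [3, 6]
k in base 7: [1, 2]
C(27,9) mod 7 = ∏ C(n_i, k_i) mod 7
Digit binomials (mod 7): C(3,1) = 3; C(6,2) = 15 ≡ 1
Product: 3 × 1 = 3 ≡ 3 (mod 7)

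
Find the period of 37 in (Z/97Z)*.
96

97 is prime, so ord(37) divides φ(97) = 96.
Divisors of 96: 1, 2, 3, 4, 6, 8, 12, 16, 24, 32, 48, 96.
Repeated squaring: 37^1 ≡ 37, 37^2 ≡ 11, 37^4 ≡ 24, 37^8 ≡ 91, 37^16 ≡ 36, 37^32 ≡ 35, 37^64 ≡ 61 (mod 97).
Test 37^d mod 97 for each divisor d in increasing order:
37^1 ≡ 37
37^2 ≡ 11
37^3 = 37^2·37^1 ≡ 19
37^4 ≡ 24
37^6 = 37^4·37^2 ≡ 70
37^8 ≡ 91
37^12 = 37^8·37^4 ≡ 50
37^16 ≡ 36
37^24 = 37^16·37^8 ≡ 75
37^32 ≡ 35
37^48 = 37^32·37^16 ≡ 96
37^96 = 37^64·37^32 ≡ 1  ← first divisor giving 1
The order is 96.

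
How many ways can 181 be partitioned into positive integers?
749474411781

p(n) counts ways to write n as a sum of positive integers (order ignored).
Euler's pentagonal recurrence: p(k) = p(k-1) + p(k-2) - p(k-5) - p(k-7) + p(k-12) + p(k-15) - ... (offsets j(3j∓1)/2, signs ++--, p(0)=1, p(<0)=0).
DP table for k = 0..180: p(0)=1, p(1)=1, p(2)=2, p(3)=3, p(4)=5, p(5)=7, p(6)=11, p(7)=15, p(8)=22, p(9)=30, p(10)=42, p(11)=56, p(12)=77, p(13)=101, p(14)=135, p(15)=176, p(16)=231, p(17)=297, p(18)=385, p(19)=490, p(20)=627, p(21)=792, p(22)=1002, p(23)=1255, p(24)=1575, p(25)=1958, p(26)=2436, p(27)=3010, p(28)=3718, p(29)=4565, p(30)=5604, p(31)=6842, p(32)=8349, p(33)=10143, p(34)=12310, p(35)=14883, p(36)=17977, p(37)=21637, p(38)=26015, p(39)=31185, p(40)=37338, p(41)=44583, p(42)=53174, p(43)=63261, p(44)=75175, p(45)=89134, p(46)=105558, p(47)=124754, p(48)=147273, p(49)=173525, p(50)=204226, p(51)=239943, p(52)=281589, p(53)=329931, p(54)=386155, p(55)=451276, p(56)=526823, p(57)=614154, p(58)=715220, p(59)=831820, p(60)=966467, p(61)=1121505, p(62)=1300156, p(63)=1505499, p(64)=1741630, p(65)=2012558, p(66)=2323520, p(67)=2679689, p(68)=3087735, p(69)=3554345, p(70)=4087968, p(71)=4697205, p(72)=5392783, p(73)=6185689, p(74)=7089500, p(75)=8118264, p(76)=9289091, p(77)=10619863, p(78)=12132164, p(79)=13848650, p(80)=15796476, p(81)=18004327, p(82)=20506255, p(83)=23338469, p(84)=26543660, p(85)=30167357, p(86)=34262962, p(87)=38887673, p(88)=44108109, p(89)=49995925, p(90)=56634173, p(91)=64112359, p(92)=72533807, p(93)=82010177, p(94)=92669720, p(95)=104651419, p(96)=118114304, p(97)=133230930, p(98)=150198136, p(99)=169229875, p(100)=190569292, p(101)=214481126, p(102)=241265379, p(103)=271248950, p(104)=304801365, p(105)=342325709, p(106)=384276336, p(107)=431149389, p(108)=483502844, p(109)=541946240, p(110)=607163746, p(111)=679903203, p(112)=761002156, p(113)=851376628, p(114)=952050665, p(115)=1064144451, p(116)=1188908248, p(117)=1327710076, p(118)=1482074143, p(119)=1653668665, p(120)=1844349560, p(121)=2056148051, p(122)=2291320912, p(123)=2552338241, p(124)=2841940500, p(125)=3163127352, p(126)=3519222692, p(127)=3913864295, p(128)=4351078600, p(129)=4835271870, p(130)=5371315400, p(131)=5964539504, p(132)=6620830889, p(133)=7346629512, p(134)=8149040695, p(135)=9035836076, p(136)=10015581680, p(137)=11097645016, p(138)=12292341831, p(139)=13610949895, p(140)=15065878135, p(141)=16670689208, p(142)=18440293320, p(143)=20390982757, p(144)=22540654445, p(145)=24908858009, p(146)=27517052599, p(147)=30388671978, p(148)=33549419497, p(149)=37027355200, p(150)=40853235313, p(151)=45060624582, p(152)=49686288421, p(153)=54770336324, p(154)=60356673280, p(155)=66493182097, p(156)=73232243759, p(157)=80630964769, p(158)=88751778802, p(159)=97662728555, p(160)=107438159466, p(161)=118159068427, p(162)=129913904637, p(163)=142798995930, p(164)=156919475295, p(165)=172389800255, p(166)=189334822579, p(167)=207890420102, p(168)=228204732751, p(169)=250438925115, p(170)=274768617130, p(171)=301384802048, p(172)=330495499613, p(173)=362326859895, p(174)=397125074750, p(175)=435157697830, p(176)=476715857290, p(177)=522115831195, p(178)=571701605655, p(179)=625846753120, p(180)=684957390936.
Final step: p(181) = p(180) + p(179) - p(176) - p(174) + p(169) + p(166) - p(159) - p(155) + p(146) + p(141) - p(130) - p(124) + p(111) + p(104) - p(89) - p(81) + p(64) + p(55) - p(36) - p(26) + p(5)
= 684957390936 + 625846753120 - 476715857290 - 397125074750 + 250438925115 + 189334822579 - 97662728555 - 66493182097 + 27517052599 + 16670689208 - 5371315400 - 2841940500 + 679903203 + 304801365 - 49995925 - 18004327 + 1741630 + 451276 - 17977 - 2436 + 7
= 749474411781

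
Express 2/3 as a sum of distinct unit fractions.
1/2 + 1/6

Greedy algorithm:
2/3: ceiling(3/2) = 2, use 1/2
1/6: ceiling(6/1) = 6, use 1/6
Result: 2/3 = 1/2 + 1/6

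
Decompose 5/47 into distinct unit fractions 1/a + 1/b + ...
1/10 + 1/157 + 1/73790

Greedy algorithm:
5/47: ceiling(47/5) = 10, use 1/10
3/470: ceiling(470/3) = 157, use 1/157
1/73790: ceiling(73790/1) = 73790, use 1/73790
Result: 5/47 = 1/10 + 1/157 + 1/73790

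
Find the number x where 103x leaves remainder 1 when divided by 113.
79

gcd(103, 113) = 1, so the inverse exists.
Extended Euclidean algorithm on (113, 103):
113 = 1 × 103 + 10  ⟹  10 = (1)·113 + (-1)·103
103 = 10 × 10 + 3  ⟹  3 = (-10)·113 + (11)·103
10 = 3 × 3 + 1  ⟹  1 = (31)·113 + (-34)·103
So (-34)·103 ≡ 1 (mod 113), i.e. 103^(-1) ≡ -34 ≡ 79 (mod 113).
Check: 103 × 79 = 8137 ≡ 1 (mod 113)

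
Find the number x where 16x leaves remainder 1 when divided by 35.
11

gcd(16, 35) = 1, so the inverse exists.
Extended Euclidean algorithm on (35, 16):
35 = 2 × 16 + 3  ⟹  3 = (1)·35 + (-2)·16
16 = 5 × 3 + 1  ⟹  1 = (-5)·35 + (11)·16
So (11)·16 ≡ 1 (mod 35), i.e. 16^(-1) ≡ 11 (mod 35).
Check: 16 × 11 = 176 ≡ 1 (mod 35)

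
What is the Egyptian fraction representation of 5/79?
1/16 + 1/1264

Greedy algorithm:
5/79: ceiling(79/5) = 16, use 1/16
1/1264: ceiling(1264/1) = 1264, use 1/1264
Result: 5/79 = 1/16 + 1/1264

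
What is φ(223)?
222

223 = 223
φ(n) = n × ∏(1 - 1/p) for each prime p dividing n
φ(223) = 223 × (1 - 1/223) = 222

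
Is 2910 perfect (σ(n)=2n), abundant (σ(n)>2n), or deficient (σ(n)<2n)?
abundant

Proper divisors of 2910: sum = 1 + 2 + 3 + 5 + 6 + 10 + 15 + 30 + 97 + 194 + 291 + 485 + 582 + 970 + 1455 = 4146
Since 4146 > 2910, 2910 is abundant.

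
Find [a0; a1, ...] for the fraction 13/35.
[0; 2, 1, 2, 4]

Euclidean algorithm steps:
13 = 0 × 35 + 13
35 = 2 × 13 + 9
13 = 1 × 9 + 4
9 = 2 × 4 + 1
4 = 4 × 1 + 0
Continued fraction: [0; 2, 1, 2, 4]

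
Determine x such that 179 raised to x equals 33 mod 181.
118

Baby-step giant-step with step n = ⌈√181⌉ = 14.
Baby steps 179^j mod 181 (j:value) for j=0..13: 0:1, 1:179, 2:4, 3:173, 4:16, 5:149, 6:64, 7:53, 8:75, 9:31, 10:119, 11:124, 12:114, 13:134.
Giant-step multiplier: 179^(-14) ≡ 179^(180-14) = 179^166 ≡ 52 (mod 181).
Giant steps γ_i = 33·52^i mod 181: γ_0=33, γ_1=87, γ_2=180, γ_3=129, γ_4=11, γ_5=29, γ_6=60, γ_7=43, γ_8=64 (in table at j=6).
x = i·n + j = 8·14 + 6 = 118.
Check: 179^118 ≡ 33 (mod 181).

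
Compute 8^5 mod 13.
8

Repeated squaring. Binary of 5 = 101.
8^1 ≡ 8 (mod 13); 8^2 ≡ 12 (mod 13); 8^4 ≡ 1 (mod 13)
8^5 = 8^1 × 8^4 ≡ 8 (mod 13)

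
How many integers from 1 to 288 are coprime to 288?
96

288 = 2^5 × 3^2
φ(n) = n × ∏(1 - 1/p) for each prime p dividing n
φ(288) = 288 × (1 - 1/2) × (1 - 1/3) = 96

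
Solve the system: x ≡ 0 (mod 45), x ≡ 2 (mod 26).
990

Using Chinese Remainder Theorem:
M = 45 × 26 = 1170
M1 = 26, M2 = 45
y1 = 26^(-1) mod 45 = 26
y2 = 45^(-1) mod 26 = 11
x = (0×26×26 + 2×45×11) mod 1170 = 990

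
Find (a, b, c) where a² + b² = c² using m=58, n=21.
(2923, 2436, 3805)

Euclid's formula: a = m² - n², b = 2mn, c = m² + n²
m = 58, n = 21
a = 58² - 21² = 3364 - 441 = 2923
b = 2 × 58 × 21 = 2436
c = 58² + 21² = 3364 + 441 = 3805
Verification: 2923² + 2436² = 8543929 + 5934096 = 14478025 = 3805² ✓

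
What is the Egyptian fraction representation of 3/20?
1/7 + 1/140

Greedy algorithm:
3/20: ceiling(20/3) = 7, use 1/7
1/140: ceiling(140/1) = 140, use 1/140
Result: 3/20 = 1/7 + 1/140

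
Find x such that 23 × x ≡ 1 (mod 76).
43

gcd(23, 76) = 1, so the inverse exists.
Extended Euclidean algorithm on (76, 23):
76 = 3 × 23 + 7  ⟹  7 = (1)·76 + (-3)·23
23 = 3 × 7 + 2  ⟹  2 = (-3)·76 + (10)·23
7 = 3 × 2 + 1  ⟹  1 = (10)·76 + (-33)·23
So (-33)·23 ≡ 1 (mod 76), i.e. 23^(-1) ≡ -33 ≡ 43 (mod 76).
Check: 23 × 43 = 989 ≡ 1 (mod 76)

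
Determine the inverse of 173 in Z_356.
249

gcd(173, 356) = 1, so the inverse exists.
Extended Euclidean algorithm on (356, 173):
356 = 2 × 173 + 10  ⟹  10 = (1)·356 + (-2)·173
173 = 17 × 10 + 3  ⟹  3 = (-17)·356 + (35)·173
10 = 3 × 3 + 1  ⟹  1 = (52)·356 + (-107)·173
So (-107)·173 ≡ 1 (mod 356), i.e. 173^(-1) ≡ -107 ≡ 249 (mod 356).
Check: 173 × 249 = 43077 ≡ 1 (mod 356)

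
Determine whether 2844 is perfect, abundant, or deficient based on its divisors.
abundant

Proper divisors of 2844: sum = 1 + 2 + 3 + 4 + 6 + 9 + 12 + 18 + ... + 474 + 711 + 948 + 1422 (17 divisors) = 4436
Since 4436 > 2844, 2844 is abundant.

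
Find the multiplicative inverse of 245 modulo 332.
145

gcd(245, 332) = 1, so the inverse exists.
Extended Euclidean algorithm on (332, 245):
332 = 1 × 245 + 87  ⟹  87 = (1)·332 + (-1)·245
245 = 2 × 87 + 71  ⟹  71 = (-2)·332 + (3)·245
87 = 1 × 71 + 16  ⟹  16 = (3)·332 + (-4)·245
71 = 4 × 16 + 7  ⟹  7 = (-14)·332 + (19)·245
16 = 2 × 7 + 2  ⟹  2 = (31)·332 + (-42)·245
7 = 3 × 2 + 1  ⟹  1 = (-107)·332 + (145)·245
So (145)·245 ≡ 1 (mod 332), i.e. 245^(-1) ≡ 145 (mod 332).
Check: 245 × 145 = 35525 ≡ 1 (mod 332)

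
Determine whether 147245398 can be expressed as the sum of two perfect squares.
Not possible

Factorization: 147245398 = 2 × 17 × 163^3
By Fermat: n is sum of two squares iff every prime p ≡ 3 (mod 4) appears to even power.
Prime(s) ≡ 3 (mod 4) with odd exponent: [(163, 3)]
Therefore 147245398 cannot be expressed as a² + b².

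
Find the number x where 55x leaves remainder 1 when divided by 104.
87

gcd(55, 104) = 1, so the inverse exists.
Extended Euclidean algorithm on (104, 55):
104 = 1 × 55 + 49  ⟹  49 = (1)·104 + (-1)·55
55 = 1 × 49 + 6  ⟹  6 = (-1)·104 + (2)·55
49 = 8 × 6 + 1  ⟹  1 = (9)·104 + (-17)·55
So (-17)·55 ≡ 1 (mod 104), i.e. 55^(-1) ≡ -17 ≡ 87 (mod 104).
Check: 55 × 87 = 4785 ≡ 1 (mod 104)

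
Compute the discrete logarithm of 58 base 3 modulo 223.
86

Baby-step giant-step with step n = ⌈√223⌉ = 15.
Baby steps 3^j mod 223 (j:value) for j=0..14: 0:1, 1:3, 2:9, 3:27, 4:81, 5:20, 6:60, 7:180, 8:94, 9:59, 10:177, 11:85, 12:32, 13:96, 14:65.
Giant-step multiplier: 3^(-15) ≡ 3^(222-15) = 3^207 ≡ 215 (mod 223).
Giant steps γ_i = 58·215^i mod 223: γ_0=58, γ_1=205, γ_2=144, γ_3=186, γ_4=73, γ_5=85 (in table at j=11).
x = i·n + j = 5·15 + 11 = 86.
Check: 3^86 ≡ 58 (mod 223).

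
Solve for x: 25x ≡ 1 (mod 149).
6

gcd(25, 149) = 1, so the inverse exists.
Extended Euclidean algorithm on (149, 25):
149 = 5 × 25 + 24  ⟹  24 = (1)·149 + (-5)·25
25 = 1 × 24 + 1  ⟹  1 = (-1)·149 + (6)·25
So (6)·25 ≡ 1 (mod 149), i.e. 25^(-1) ≡ 6 (mod 149).
Check: 25 × 6 = 150 ≡ 1 (mod 149)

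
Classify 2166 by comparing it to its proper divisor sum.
abundant

Proper divisors of 2166: sum = 1 + 2 + 3 + 6 + 19 + 38 + 57 + 114 + 361 + 722 + 1083 = 2406
Since 2406 > 2166, 2166 is abundant.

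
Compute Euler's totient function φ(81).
54

81 = 3^4
φ(n) = n × ∏(1 - 1/p) for each prime p dividing n
φ(81) = 81 × (1 - 1/3) = 54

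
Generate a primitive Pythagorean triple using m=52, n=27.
(1975, 2808, 3433)

Euclid's formula: a = m² - n², b = 2mn, c = m² + n²
m = 52, n = 27
a = 52² - 27² = 2704 - 729 = 1975
b = 2 × 52 × 27 = 2808
c = 52² + 27² = 2704 + 729 = 3433
Verification: 1975² + 2808² = 3900625 + 7884864 = 11785489 = 3433² ✓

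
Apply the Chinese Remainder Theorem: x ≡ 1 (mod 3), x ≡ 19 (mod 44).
19

Using Chinese Remainder Theorem:
M = 3 × 44 = 132
M1 = 44, M2 = 3
y1 = 44^(-1) mod 3 = 2
y2 = 3^(-1) mod 44 = 15
x = (1×44×2 + 19×3×15) mod 132 = 19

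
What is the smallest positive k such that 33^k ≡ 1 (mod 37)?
9

37 is prime, so ord(33) divides φ(37) = 36.
Divisors of 36: 1, 2, 3, 4, 6, 9, 12, 18, 36.
Repeated squaring: 33^1 ≡ 33, 33^2 ≡ 16, 33^4 ≡ 34, 33^8 ≡ 9, 33^16 ≡ 7, 33^32 ≡ 12 (mod 37).
Test 33^d mod 37 for each divisor d in increasing order:
33^1 ≡ 33
33^2 ≡ 16
33^3 = 33^2·33^1 ≡ 10
33^4 ≡ 34
33^6 = 33^4·33^2 ≡ 26
33^9 = 33^8·33^1 ≡ 1  ← first divisor giving 1
The order is 9.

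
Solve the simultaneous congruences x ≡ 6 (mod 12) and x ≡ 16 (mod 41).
426

Using Chinese Remainder Theorem:
M = 12 × 41 = 492
M1 = 41, M2 = 12
y1 = 41^(-1) mod 12 = 5
y2 = 12^(-1) mod 41 = 24
x = (6×41×5 + 16×12×24) mod 492 = 426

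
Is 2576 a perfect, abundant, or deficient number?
abundant

Proper divisors of 2576: sum = 1 + 2 + 4 + 7 + 8 + 14 + 16 + 23 + ... + 322 + 368 + 644 + 1288 (19 divisors) = 3376
Since 3376 > 2576, 2576 is abundant.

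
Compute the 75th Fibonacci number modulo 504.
362

Matrix identity: Q^n = [[F_(n+1), F_n], [F_n, F_(n-1)]] with Q = [[1,1],[1,0]].
n = 75 = 1001011₂. Square-and-multiply, entries mod 504:
Q^1 = [[1,1],[1,0]]
Q^2 = (Q^1)² = [[2,1],[1,1]]
Q^4 = (Q^2)² = [[5,3],[3,2]]
Q^9 = (Q^4)²·Q = [[55,34],[34,21]]
Q^18 = (Q^9)² = [[149,64],[64,85]]
Q^37 = (Q^18)²·Q = [[449,89],[89,360]]
Q^75 = (Q^37)²·Q = [[291,362],[362,433]]
F_75 mod 504 = Q^75[0][1] = 362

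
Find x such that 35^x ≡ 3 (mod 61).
6

Baby-step giant-step with step n = ⌈√61⌉ = 8.
Baby steps 35^j mod 61 (j:value) for j=0..7: 0:1, 1:35, 2:5, 3:53, 4:25, 5:21, 6:3, 7:44.
h = 3 is already in the table at j=6, so x = 6.
Check: 35^6 ≡ 3 (mod 61).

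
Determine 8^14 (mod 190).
64

Repeated squaring. Binary of 14 = 1110.
8^1 ≡ 8 (mod 190); 8^2 ≡ 64 (mod 190); 8^4 ≡ 106 (mod 190); 8^8 ≡ 26 (mod 190)
8^14 = 8^2 × 8^4 × 8^8 ≡ 64 (mod 190)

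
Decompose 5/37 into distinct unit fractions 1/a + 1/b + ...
1/8 + 1/99 + 1/29304

Greedy algorithm:
5/37: ceiling(37/5) = 8, use 1/8
3/296: ceiling(296/3) = 99, use 1/99
1/29304: ceiling(29304/1) = 29304, use 1/29304
Result: 5/37 = 1/8 + 1/99 + 1/29304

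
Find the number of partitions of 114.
952050665

p(n) counts ways to write n as a sum of positive integers (order ignored).
Euler's pentagonal recurrence: p(k) = p(k-1) + p(k-2) - p(k-5) - p(k-7) + p(k-12) + p(k-15) - ... (offsets j(3j∓1)/2, signs ++--, p(0)=1, p(<0)=0).
DP table for k = 0..113: p(0)=1, p(1)=1, p(2)=2, p(3)=3, p(4)=5, p(5)=7, p(6)=11, p(7)=15, p(8)=22, p(9)=30, p(10)=42, p(11)=56, p(12)=77, p(13)=101, p(14)=135, p(15)=176, p(16)=231, p(17)=297, p(18)=385, p(19)=490, p(20)=627, p(21)=792, p(22)=1002, p(23)=1255, p(24)=1575, p(25)=1958, p(26)=2436, p(27)=3010, p(28)=3718, p(29)=4565, p(30)=5604, p(31)=6842, p(32)=8349, p(33)=10143, p(34)=12310, p(35)=14883, p(36)=17977, p(37)=21637, p(38)=26015, p(39)=31185, p(40)=37338, p(41)=44583, p(42)=53174, p(43)=63261, p(44)=75175, p(45)=89134, p(46)=105558, p(47)=124754, p(48)=147273, p(49)=173525, p(50)=204226, p(51)=239943, p(52)=281589, p(53)=329931, p(54)=386155, p(55)=451276, p(56)=526823, p(57)=614154, p(58)=715220, p(59)=831820, p(60)=966467, p(61)=1121505, p(62)=1300156, p(63)=1505499, p(64)=1741630, p(65)=2012558, p(66)=2323520, p(67)=2679689, p(68)=3087735, p(69)=3554345, p(70)=4087968, p(71)=4697205, p(72)=5392783, p(73)=6185689, p(74)=7089500, p(75)=8118264, p(76)=9289091, p(77)=10619863, p(78)=12132164, p(79)=13848650, p(80)=15796476, p(81)=18004327, p(82)=20506255, p(83)=23338469, p(84)=26543660, p(85)=30167357, p(86)=34262962, p(87)=38887673, p(88)=44108109, p(89)=49995925, p(90)=56634173, p(91)=64112359, p(92)=72533807, p(93)=82010177, p(94)=92669720, p(95)=104651419, p(96)=118114304, p(97)=133230930, p(98)=150198136, p(99)=169229875, p(100)=190569292, p(101)=214481126, p(102)=241265379, p(103)=271248950, p(104)=304801365, p(105)=342325709, p(106)=384276336, p(107)=431149389, p(108)=483502844, p(109)=541946240, p(110)=607163746, p(111)=679903203, p(112)=761002156, p(113)=851376628.
Final step: p(114) = p(113) + p(112) - p(109) - p(107) + p(102) + p(99) - p(92) - p(88) + p(79) + p(74) - p(63) - p(57) + p(44) + p(37) - p(22) - p(14)
= 851376628 + 761002156 - 541946240 - 431149389 + 241265379 + 169229875 - 72533807 - 44108109 + 13848650 + 7089500 - 1505499 - 614154 + 75175 + 21637 - 1002 - 135
= 952050665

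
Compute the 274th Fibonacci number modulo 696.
79

Matrix identity: Q^n = [[F_(n+1), F_n], [F_n, F_(n-1)]] with Q = [[1,1],[1,0]].
n = 274 = 100010010₂. Square-and-multiply, entries mod 696:
Q^1 = [[1,1],[1,0]]
Q^2 = (Q^1)² = [[2,1],[1,1]]
Q^4 = (Q^2)² = [[5,3],[3,2]]
Q^8 = (Q^4)² = [[34,21],[21,13]]
Q^17 = (Q^8)²·Q = [[496,205],[205,291]]
Q^34 = (Q^17)² = [[593,559],[559,34]]
Q^68 = (Q^34)² = [[146,405],[405,437]]
Q^137 = (Q^68)²·Q = [[376,205],[205,171]]
Q^274 = (Q^137)² = [[353,79],[79,274]]
F_274 mod 696 = Q^274[0][1] = 79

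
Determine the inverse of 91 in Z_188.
31

gcd(91, 188) = 1, so the inverse exists.
Extended Euclidean algorithm on (188, 91):
188 = 2 × 91 + 6  ⟹  6 = (1)·188 + (-2)·91
91 = 15 × 6 + 1  ⟹  1 = (-15)·188 + (31)·91
So (31)·91 ≡ 1 (mod 188), i.e. 91^(-1) ≡ 31 (mod 188).
Check: 91 × 31 = 2821 ≡ 1 (mod 188)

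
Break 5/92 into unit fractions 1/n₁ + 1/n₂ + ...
1/19 + 1/583 + 1/1019084

Greedy algorithm:
5/92: ceiling(92/5) = 19, use 1/19
3/1748: ceiling(1748/3) = 583, use 1/583
1/1019084: ceiling(1019084/1) = 1019084, use 1/1019084
Result: 5/92 = 1/19 + 1/583 + 1/1019084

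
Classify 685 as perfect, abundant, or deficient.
deficient

Proper divisors of 685: sum = 1 + 5 + 137 = 143
Since 143 < 685, 685 is deficient.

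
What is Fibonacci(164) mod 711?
258

Matrix identity: Q^n = [[F_(n+1), F_n], [F_n, F_(n-1)]] with Q = [[1,1],[1,0]].
n = 164 = 10100100₂. Square-and-multiply, entries mod 711:
Q^1 = [[1,1],[1,0]]
Q^2 = (Q^1)² = [[2,1],[1,1]]
Q^5 = (Q^2)²·Q = [[8,5],[5,3]]
Q^10 = (Q^5)² = [[89,55],[55,34]]
Q^20 = (Q^10)² = [[281,366],[366,626]]
Q^41 = (Q^20)²·Q = [[253,328],[328,636]]
Q^82 = (Q^41)² = [[242,82],[82,160]]
Q^164 = (Q^82)² = [[587,258],[258,329]]
F_164 mod 711 = Q^164[0][1] = 258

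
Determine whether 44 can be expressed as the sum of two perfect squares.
Not possible

Factorization: 44 = 2^2 × 11
By Fermat: n is sum of two squares iff every prime p ≡ 3 (mod 4) appears to even power.
Prime(s) ≡ 3 (mod 4) with odd exponent: [(11, 1)]
Therefore 44 cannot be expressed as a² + b².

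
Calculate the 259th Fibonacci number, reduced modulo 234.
221

Matrix identity: Q^n = [[F_(n+1), F_n], [F_n, F_(n-1)]] with Q = [[1,1],[1,0]].
n = 259 = 100000011₂. Square-and-multiply, entries mod 234:
Q^1 = [[1,1],[1,0]]
Q^2 = (Q^1)² = [[2,1],[1,1]]
Q^4 = (Q^2)² = [[5,3],[3,2]]
Q^8 = (Q^4)² = [[34,21],[21,13]]
Q^16 = (Q^8)² = [[193,51],[51,142]]
Q^32 = (Q^16)² = [[70,3],[3,67]]
Q^64 = (Q^32)² = [[229,177],[177,52]]
Q^129 = (Q^64)²·Q = [[127,232],[232,129]]
Q^259 = (Q^129)²·Q = [[177,221],[221,190]]
F_259 mod 234 = Q^259[0][1] = 221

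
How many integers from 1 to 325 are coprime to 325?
240

325 = 5^2 × 13
φ(n) = n × ∏(1 - 1/p) for each prime p dividing n
φ(325) = 325 × (1 - 1/5) × (1 - 1/13) = 240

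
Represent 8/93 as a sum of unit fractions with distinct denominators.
1/12 + 1/372

Greedy algorithm:
8/93: ceiling(93/8) = 12, use 1/12
1/372: ceiling(372/1) = 372, use 1/372
Result: 8/93 = 1/12 + 1/372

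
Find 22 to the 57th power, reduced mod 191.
152

Repeated squaring. Binary of 57 = 111001.
22^1 ≡ 22 (mod 191); 22^2 ≡ 102 (mod 191); 22^4 ≡ 90 (mod 191); 22^8 ≡ 78 (mod 191); 22^16 ≡ 163 (mod 191); 22^32 ≡ 20 (mod 191)
22^57 = 22^1 × 22^8 × 22^16 × 22^32 ≡ 152 (mod 191)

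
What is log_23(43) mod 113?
23

Baby-step giant-step with step n = ⌈√113⌉ = 11.
Baby steps 23^j mod 113 (j:value) for j=0..10: 0:1, 1:23, 2:77, 3:76, 4:53, 5:89, 6:13, 7:73, 8:97, 9:84, 10:11.
Giant-step multiplier: 23^(-11) ≡ 23^(112-11) = 23^101 ≡ 67 (mod 113).
Giant steps γ_i = 43·67^i mod 113: γ_0=43, γ_1=56, γ_2=23 (in table at j=1).
x = i·n + j = 2·11 + 1 = 23.
Check: 23^23 ≡ 43 (mod 113).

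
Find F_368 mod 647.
38

Matrix identity: Q^n = [[F_(n+1), F_n], [F_n, F_(n-1)]] with Q = [[1,1],[1,0]].
n = 368 = 101110000₂. Square-and-multiply, entries mod 647:
Q^1 = [[1,1],[1,0]]
Q^2 = (Q^1)² = [[2,1],[1,1]]
Q^5 = (Q^2)²·Q = [[8,5],[5,3]]
Q^11 = (Q^5)²·Q = [[144,89],[89,55]]
Q^23 = (Q^11)²·Q = [[431,189],[189,242]]
Q^46 = (Q^23)² = [[208,385],[385,470]]
Q^92 = (Q^46)² = [[624,289],[289,335]]
Q^184 = (Q^92)² = [[587,235],[235,352]]
Q^368 = (Q^184)² = [[595,38],[38,557]]
F_368 mod 647 = Q^368[0][1] = 38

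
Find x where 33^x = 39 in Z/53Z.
47

Baby-step giant-step with step n = ⌈√53⌉ = 8.
Baby steps 33^j mod 53 (j:value) for j=0..7: 0:1, 1:33, 2:29, 3:3, 4:46, 5:34, 6:9, 7:32.
Giant-step multiplier: 33^(-8) ≡ 33^(52-8) = 33^44 ≡ 13 (mod 53).
Giant steps γ_i = 39·13^i mod 53: γ_0=39, γ_1=30, γ_2=19, γ_3=35, γ_4=31, γ_5=32 (in table at j=7).
x = i·n + j = 5·8 + 7 = 47.
Check: 33^47 ≡ 39 (mod 53).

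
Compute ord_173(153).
172

173 is prime, so ord(153) divides φ(173) = 172.
Divisors of 172: 1, 2, 4, 43, 86, 172.
Repeated squaring: 153^1 ≡ 153, 153^2 ≡ 54, 153^4 ≡ 148, 153^8 ≡ 106, 153^16 ≡ 164, 153^32 ≡ 81, 153^64 ≡ 160, 153^128 ≡ 169 (mod 173).
Test 153^d mod 173 for each divisor d in increasing order:
153^1 ≡ 153
153^2 ≡ 54
153^4 ≡ 148
153^43 = 153^32·153^8·153^2·153^1 ≡ 93
153^86 = 153^64·153^16·153^4·153^2 ≡ 172
153^172 = 153^128·153^32·153^8·153^4 ≡ 1  ← first divisor giving 1
The order is 172.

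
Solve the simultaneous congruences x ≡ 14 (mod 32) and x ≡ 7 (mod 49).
1134

Using Chinese Remainder Theorem:
M = 32 × 49 = 1568
M1 = 49, M2 = 32
y1 = 49^(-1) mod 32 = 17
y2 = 32^(-1) mod 49 = 23
x = (14×49×17 + 7×32×23) mod 1568 = 1134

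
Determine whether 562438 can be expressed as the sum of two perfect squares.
Not possible

Factorization: 562438 = 2 × 19^3 × 41
By Fermat: n is sum of two squares iff every prime p ≡ 3 (mod 4) appears to even power.
Prime(s) ≡ 3 (mod 4) with odd exponent: [(19, 3)]
Therefore 562438 cannot be expressed as a² + b².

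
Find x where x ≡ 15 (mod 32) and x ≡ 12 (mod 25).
687

Using Chinese Remainder Theorem:
M = 32 × 25 = 800
M1 = 25, M2 = 32
y1 = 25^(-1) mod 32 = 9
y2 = 32^(-1) mod 25 = 18
x = (15×25×9 + 12×32×18) mod 800 = 687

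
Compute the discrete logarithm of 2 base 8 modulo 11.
7

Baby-step giant-step with step n = ⌈√11⌉ = 4.
Baby steps 8^j mod 11 (j:value) for j=0..3: 0:1, 1:8, 2:9, 3:6.
Giant-step multiplier: 8^(-4) ≡ 8^(10-4) = 8^6 ≡ 3 (mod 11).
Giant steps γ_i = 2·3^i mod 11: γ_0=2, γ_1=6 (in table at j=3).
x = i·n + j = 1·4 + 3 = 7.
Check: 8^7 ≡ 2 (mod 11).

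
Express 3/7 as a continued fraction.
[0; 2, 3]

Euclidean algorithm steps:
3 = 0 × 7 + 3
7 = 2 × 3 + 1
3 = 3 × 1 + 0
Continued fraction: [0; 2, 3]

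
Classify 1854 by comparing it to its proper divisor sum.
abundant

Proper divisors of 1854: sum = 1 + 2 + 3 + 6 + 9 + 18 + 103 + 206 + 309 + 618 + 927 = 2202
Since 2202 > 1854, 1854 is abundant.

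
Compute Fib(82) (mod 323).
55

Matrix identity: Q^n = [[F_(n+1), F_n], [F_n, F_(n-1)]] with Q = [[1,1],[1,0]].
n = 82 = 1010010₂. Square-and-multiply, entries mod 323:
Q^1 = [[1,1],[1,0]]
Q^2 = (Q^1)² = [[2,1],[1,1]]
Q^5 = (Q^2)²·Q = [[8,5],[5,3]]
Q^10 = (Q^5)² = [[89,55],[55,34]]
Q^20 = (Q^10)² = [[287,305],[305,305]]
Q^41 = (Q^20)²·Q = [[8,5],[5,3]]
Q^82 = (Q^41)² = [[89,55],[55,34]]
F_82 mod 323 = Q^82[0][1] = 55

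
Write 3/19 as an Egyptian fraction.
1/7 + 1/67 + 1/8911

Greedy algorithm:
3/19: ceiling(19/3) = 7, use 1/7
2/133: ceiling(133/2) = 67, use 1/67
1/8911: ceiling(8911/1) = 8911, use 1/8911
Result: 3/19 = 1/7 + 1/67 + 1/8911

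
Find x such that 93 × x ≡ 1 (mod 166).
25

gcd(93, 166) = 1, so the inverse exists.
Extended Euclidean algorithm on (166, 93):
166 = 1 × 93 + 73  ⟹  73 = (1)·166 + (-1)·93
93 = 1 × 73 + 20  ⟹  20 = (-1)·166 + (2)·93
73 = 3 × 20 + 13  ⟹  13 = (4)·166 + (-7)·93
20 = 1 × 13 + 7  ⟹  7 = (-5)·166 + (9)·93
13 = 1 × 7 + 6  ⟹  6 = (9)·166 + (-16)·93
7 = 1 × 6 + 1  ⟹  1 = (-14)·166 + (25)·93
So (25)·93 ≡ 1 (mod 166), i.e. 93^(-1) ≡ 25 (mod 166).
Check: 93 × 25 = 2325 ≡ 1 (mod 166)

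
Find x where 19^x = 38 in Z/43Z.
40

Baby-step giant-step with step n = ⌈√43⌉ = 7.
Baby steps 19^j mod 43 (j:value) for j=0..6: 0:1, 1:19, 2:17, 3:22, 4:31, 5:30, 6:11.
Giant-step multiplier: 19^(-7) ≡ 19^(42-7) = 19^35 ≡ 7 (mod 43).
Giant steps γ_i = 38·7^i mod 43: γ_0=38, γ_1=8, γ_2=13, γ_3=5, γ_4=35, γ_5=30 (in table at j=5).
x = i·n + j = 5·7 + 5 = 40.
Check: 19^40 ≡ 38 (mod 43).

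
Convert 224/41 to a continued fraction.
[5; 2, 6, 3]

Euclidean algorithm steps:
224 = 5 × 41 + 19
41 = 2 × 19 + 3
19 = 6 × 3 + 1
3 = 3 × 1 + 0
Continued fraction: [5; 2, 6, 3]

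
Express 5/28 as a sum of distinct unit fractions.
1/6 + 1/84

Greedy algorithm:
5/28: ceiling(28/5) = 6, use 1/6
1/84: ceiling(84/1) = 84, use 1/84
Result: 5/28 = 1/6 + 1/84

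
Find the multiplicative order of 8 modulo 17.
8

17 is prime, so ord(8) divides φ(17) = 16.
Divisors of 16: 1, 2, 4, 8, 16.
Repeated squaring: 8^1 ≡ 8, 8^2 ≡ 13, 8^4 ≡ 16, 8^8 ≡ 1, 8^16 ≡ 1 (mod 17).
Test 8^d mod 17 for each divisor d in increasing order:
8^1 ≡ 8
8^2 ≡ 13
8^4 ≡ 16
8^8 ≡ 1  ← first divisor giving 1
The order is 8.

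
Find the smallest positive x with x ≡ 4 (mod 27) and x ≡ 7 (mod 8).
31

Using Chinese Remainder Theorem:
M = 27 × 8 = 216
M1 = 8, M2 = 27
y1 = 8^(-1) mod 27 = 17
y2 = 27^(-1) mod 8 = 3
x = (4×8×17 + 7×27×3) mod 216 = 31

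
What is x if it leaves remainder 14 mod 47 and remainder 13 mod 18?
625

Using Chinese Remainder Theorem:
M = 47 × 18 = 846
M1 = 18, M2 = 47
y1 = 18^(-1) mod 47 = 34
y2 = 47^(-1) mod 18 = 5
x = (14×18×34 + 13×47×5) mod 846 = 625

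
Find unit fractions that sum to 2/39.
1/20 + 1/780

Greedy algorithm:
2/39: ceiling(39/2) = 20, use 1/20
1/780: ceiling(780/1) = 780, use 1/780
Result: 2/39 = 1/20 + 1/780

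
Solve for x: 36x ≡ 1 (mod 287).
8

gcd(36, 287) = 1, so the inverse exists.
Extended Euclidean algorithm on (287, 36):
287 = 7 × 36 + 35  ⟹  35 = (1)·287 + (-7)·36
36 = 1 × 35 + 1  ⟹  1 = (-1)·287 + (8)·36
So (8)·36 ≡ 1 (mod 287), i.e. 36^(-1) ≡ 8 (mod 287).
Check: 36 × 8 = 288 ≡ 1 (mod 287)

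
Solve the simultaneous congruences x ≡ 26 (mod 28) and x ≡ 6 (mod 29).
586

Using Chinese Remainder Theorem:
M = 28 × 29 = 812
M1 = 29, M2 = 28
y1 = 29^(-1) mod 28 = 1
y2 = 28^(-1) mod 29 = 28
x = (26×29×1 + 6×28×28) mod 812 = 586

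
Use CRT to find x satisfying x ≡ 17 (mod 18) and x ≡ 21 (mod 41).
431

Using Chinese Remainder Theorem:
M = 18 × 41 = 738
M1 = 41, M2 = 18
y1 = 41^(-1) mod 18 = 11
y2 = 18^(-1) mod 41 = 16
x = (17×41×11 + 21×18×16) mod 738 = 431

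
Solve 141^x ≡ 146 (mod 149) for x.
29

Baby-step giant-step with step n = ⌈√149⌉ = 13.
Baby steps 141^j mod 149 (j:value) for j=0..12: 0:1, 1:141, 2:64, 3:84, 4:73, 5:12, 6:53, 7:23, 8:114, 9:131, 10:144, 11:40, 12:127.
Giant-step multiplier: 141^(-13) ≡ 141^(148-13) = 141^135 ≡ 138 (mod 149).
Giant steps γ_i = 146·138^i mod 149: γ_0=146, γ_1=33, γ_2=84 (in table at j=3).
x = i·n + j = 2·13 + 3 = 29.
Check: 141^29 ≡ 146 (mod 149).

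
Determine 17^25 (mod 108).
17

Repeated squaring. Binary of 25 = 11001.
17^1 ≡ 17 (mod 108); 17^2 ≡ 73 (mod 108); 17^4 ≡ 37 (mod 108); 17^8 ≡ 73 (mod 108); 17^16 ≡ 37 (mod 108)
17^25 = 17^1 × 17^8 × 17^16 ≡ 17 (mod 108)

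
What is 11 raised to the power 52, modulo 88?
33

Repeated squaring. Binary of 52 = 110100.
11^1 ≡ 11 (mod 88); 11^2 ≡ 33 (mod 88); 11^4 ≡ 33 (mod 88); 11^8 ≡ 33 (mod 88); 11^16 ≡ 33 (mod 88); 11^32 ≡ 33 (mod 88)
11^52 = 11^4 × 11^16 × 11^32 ≡ 33 (mod 88)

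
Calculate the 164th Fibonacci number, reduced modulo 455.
283

Matrix identity: Q^n = [[F_(n+1), F_n], [F_n, F_(n-1)]] with Q = [[1,1],[1,0]].
n = 164 = 10100100₂. Square-and-multiply, entries mod 455:
Q^1 = [[1,1],[1,0]]
Q^2 = (Q^1)² = [[2,1],[1,1]]
Q^5 = (Q^2)²·Q = [[8,5],[5,3]]
Q^10 = (Q^5)² = [[89,55],[55,34]]
Q^20 = (Q^10)² = [[26,395],[395,86]]
Q^41 = (Q^20)²·Q = [[286,181],[181,105]]
Q^82 = (Q^41)² = [[352,246],[246,106]]
Q^164 = (Q^82)² = [[145,283],[283,317]]
F_164 mod 455 = Q^164[0][1] = 283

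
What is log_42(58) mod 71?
68

Baby-step giant-step with step n = ⌈√71⌉ = 9.
Baby steps 42^j mod 71 (j:value) for j=0..8: 0:1, 1:42, 2:60, 3:35, 4:50, 5:41, 6:18, 7:46, 8:15.
Giant-step multiplier: 42^(-9) ≡ 42^(70-9) = 42^61 ≡ 63 (mod 71).
Giant steps γ_i = 58·63^i mod 71: γ_0=58, γ_1=33, γ_2=20, γ_3=53, γ_4=2, γ_5=55, γ_6=57, γ_7=41 (in table at j=5).
x = i·n + j = 7·9 + 5 = 68.
Check: 42^68 ≡ 58 (mod 71).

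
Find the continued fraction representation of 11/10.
[1; 10]

Euclidean algorithm steps:
11 = 1 × 10 + 1
10 = 10 × 1 + 0
Continued fraction: [1; 10]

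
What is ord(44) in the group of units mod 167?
83

167 is prime, so ord(44) divides φ(167) = 166.
Divisors of 166: 1, 2, 83, 166.
Repeated squaring: 44^1 ≡ 44, 44^2 ≡ 99, 44^4 ≡ 115, 44^8 ≡ 32, 44^16 ≡ 22, 44^32 ≡ 150, 44^64 ≡ 122, 44^128 ≡ 21 (mod 167).
Test 44^d mod 167 for each divisor d in increasing order:
44^1 ≡ 44
44^2 ≡ 99
44^83 = 44^64·44^16·44^2·44^1 ≡ 1  ← first divisor giving 1
The order is 83.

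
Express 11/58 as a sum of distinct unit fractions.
1/6 + 1/44 + 1/3828

Greedy algorithm:
11/58: ceiling(58/11) = 6, use 1/6
2/87: ceiling(87/2) = 44, use 1/44
1/3828: ceiling(3828/1) = 3828, use 1/3828
Result: 11/58 = 1/6 + 1/44 + 1/3828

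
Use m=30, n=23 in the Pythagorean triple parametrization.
(371, 1380, 1429)

Euclid's formula: a = m² - n², b = 2mn, c = m² + n²
m = 30, n = 23
a = 30² - 23² = 900 - 529 = 371
b = 2 × 30 × 23 = 1380
c = 30² + 23² = 900 + 529 = 1429
Verification: 371² + 1380² = 137641 + 1904400 = 2042041 = 1429² ✓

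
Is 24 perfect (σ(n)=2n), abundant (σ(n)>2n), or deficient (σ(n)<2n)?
abundant

Proper divisors of 24: sum = 1 + 2 + 3 + 4 + 6 + 8 + 12 = 36
Since 36 > 24, 24 is abundant.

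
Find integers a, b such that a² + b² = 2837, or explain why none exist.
34² + 41² (a=34, b=41)

Factorization: 2837 = 2837
By Fermat: n is sum of two squares iff every prime p ≡ 3 (mod 4) appears to even power.
All primes ≡ 3 (mod 4) appear to even power.
Search a = 0, 1, 2, … for 2837 - a² a perfect square: first hit at a = 34: 2837 - 1156 = 1681 = 41².
2837 = 34² + 41² = 1156 + 1681 ✓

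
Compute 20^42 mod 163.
65

Repeated squaring. Binary of 42 = 101010.
20^1 ≡ 20 (mod 163); 20^2 ≡ 74 (mod 163); 20^4 ≡ 97 (mod 163); 20^8 ≡ 118 (mod 163); 20^16 ≡ 69 (mod 163); 20^32 ≡ 34 (mod 163)
20^42 = 20^2 × 20^8 × 20^32 ≡ 65 (mod 163)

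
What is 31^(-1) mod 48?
31

gcd(31, 48) = 1, so the inverse exists.
Extended Euclidean algorithm on (48, 31):
48 = 1 × 31 + 17  ⟹  17 = (1)·48 + (-1)·31
31 = 1 × 17 + 14  ⟹  14 = (-1)·48 + (2)·31
17 = 1 × 14 + 3  ⟹  3 = (2)·48 + (-3)·31
14 = 4 × 3 + 2  ⟹  2 = (-9)·48 + (14)·31
3 = 1 × 2 + 1  ⟹  1 = (11)·48 + (-17)·31
So (-17)·31 ≡ 1 (mod 48), i.e. 31^(-1) ≡ -17 ≡ 31 (mod 48).
Check: 31 × 31 = 961 ≡ 1 (mod 48)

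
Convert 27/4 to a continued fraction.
[6; 1, 3]

Euclidean algorithm steps:
27 = 6 × 4 + 3
4 = 1 × 3 + 1
3 = 3 × 1 + 0
Continued fraction: [6; 1, 3]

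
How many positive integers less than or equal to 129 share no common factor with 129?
84

129 = 3 × 43
φ(n) = n × ∏(1 - 1/p) for each prime p dividing n
φ(129) = 129 × (1 - 1/3) × (1 - 1/43) = 84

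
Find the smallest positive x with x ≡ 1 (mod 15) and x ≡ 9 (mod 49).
646

Using Chinese Remainder Theorem:
M = 15 × 49 = 735
M1 = 49, M2 = 15
y1 = 49^(-1) mod 15 = 4
y2 = 15^(-1) mod 49 = 36
x = (1×49×4 + 9×15×36) mod 735 = 646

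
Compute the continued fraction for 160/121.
[1; 3, 9, 1, 3]

Euclidean algorithm steps:
160 = 1 × 121 + 39
121 = 3 × 39 + 4
39 = 9 × 4 + 3
4 = 1 × 3 + 1
3 = 3 × 1 + 0
Continued fraction: [1; 3, 9, 1, 3]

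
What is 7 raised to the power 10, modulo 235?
79

Repeated squaring. Binary of 10 = 1010.
7^1 ≡ 7 (mod 235); 7^2 ≡ 49 (mod 235); 7^4 ≡ 51 (mod 235); 7^8 ≡ 16 (mod 235)
7^10 = 7^2 × 7^8 ≡ 79 (mod 235)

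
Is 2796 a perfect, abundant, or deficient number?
abundant

Proper divisors of 2796: sum = 1 + 2 + 3 + 4 + 6 + 12 + 233 + 466 + 699 + 932 + 1398 = 3756
Since 3756 > 2796, 2796 is abundant.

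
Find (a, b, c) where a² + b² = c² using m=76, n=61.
(2055, 9272, 9497)

Euclid's formula: a = m² - n², b = 2mn, c = m² + n²
m = 76, n = 61
a = 76² - 61² = 5776 - 3721 = 2055
b = 2 × 76 × 61 = 9272
c = 76² + 61² = 5776 + 3721 = 9497
Verification: 2055² + 9272² = 4223025 + 85969984 = 90193009 = 9497² ✓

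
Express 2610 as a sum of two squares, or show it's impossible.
3² + 51² (a=3, b=51)

Factorization: 2610 = 2 × 3^2 × 5 × 29
By Fermat: n is sum of two squares iff every prime p ≡ 3 (mod 4) appears to even power.
All primes ≡ 3 (mod 4) appear to even power.
Search a = 0, 1, 2, … for 2610 - a² a perfect square: first hit at a = 3: 2610 - 9 = 2601 = 51².
2610 = 3² + 51² = 9 + 2601 ✓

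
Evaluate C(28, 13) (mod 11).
8

Using Lucas' theorem:
Write n=28 and k=13 in base 11:
n in base 11: [2, 6]
k in base 11: [1, 2]
C(28,13) mod 11 = ∏ C(n_i, k_i) mod 11
Digit binomials (mod 11): C(2,1) = 2; C(6,2) = 15 ≡ 4
Product: 2 × 4 = 8 ≡ 8 (mod 11)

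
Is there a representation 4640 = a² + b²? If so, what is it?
4² + 68² (a=4, b=68)

Factorization: 4640 = 2^5 × 5 × 29
By Fermat: n is sum of two squares iff every prime p ≡ 3 (mod 4) appears to even power.
All primes ≡ 3 (mod 4) appear to even power.
Search a = 0, 1, 2, … for 4640 - a² a perfect square: first hit at a = 4: 4640 - 16 = 4624 = 68².
4640 = 4² + 68² = 16 + 4624 ✓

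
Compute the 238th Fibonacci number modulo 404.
159

Matrix identity: Q^n = [[F_(n+1), F_n], [F_n, F_(n-1)]] with Q = [[1,1],[1,0]].
n = 238 = 11101110₂. Square-and-multiply, entries mod 404:
Q^1 = [[1,1],[1,0]]
Q^3 = (Q^1)²·Q = [[3,2],[2,1]]
Q^7 = (Q^3)²·Q = [[21,13],[13,8]]
Q^14 = (Q^7)² = [[206,377],[377,233]]
Q^29 = (Q^14)²·Q = [[204,341],[341,267]]
Q^59 = (Q^29)²·Q = [[156,337],[337,223]]
Q^119 = (Q^59)²·Q = [[200,141],[141,59]]
Q^238 = (Q^119)² = [[89,159],[159,334]]
F_238 mod 404 = Q^238[0][1] = 159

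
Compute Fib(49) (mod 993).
88

Matrix identity: Q^n = [[F_(n+1), F_n], [F_n, F_(n-1)]] with Q = [[1,1],[1,0]].
n = 49 = 110001₂. Square-and-multiply, entries mod 993:
Q^1 = [[1,1],[1,0]]
Q^3 = (Q^1)²·Q = [[3,2],[2,1]]
Q^6 = (Q^3)² = [[13,8],[8,5]]
Q^12 = (Q^6)² = [[233,144],[144,89]]
Q^24 = (Q^12)² = [[550,690],[690,853]]
Q^49 = (Q^24)²·Q = [[976,88],[88,888]]
F_49 mod 993 = Q^49[0][1] = 88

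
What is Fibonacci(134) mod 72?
17

Matrix identity: Q^n = [[F_(n+1), F_n], [F_n, F_(n-1)]] with Q = [[1,1],[1,0]].
n = 134 = 10000110₂. Square-and-multiply, entries mod 72:
Q^1 = [[1,1],[1,0]]
Q^2 = (Q^1)² = [[2,1],[1,1]]
Q^4 = (Q^2)² = [[5,3],[3,2]]
Q^8 = (Q^4)² = [[34,21],[21,13]]
Q^16 = (Q^8)² = [[13,51],[51,34]]
Q^33 = (Q^16)²·Q = [[55,34],[34,21]]
Q^67 = (Q^33)²·Q = [[69,5],[5,64]]
Q^134 = (Q^67)² = [[34,17],[17,17]]
F_134 mod 72 = Q^134[0][1] = 17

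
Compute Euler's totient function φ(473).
420

473 = 11 × 43
φ(n) = n × ∏(1 - 1/p) for each prime p dividing n
φ(473) = 473 × (1 - 1/11) × (1 - 1/43) = 420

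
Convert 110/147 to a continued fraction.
[0; 1, 2, 1, 36]

Euclidean algorithm steps:
110 = 0 × 147 + 110
147 = 1 × 110 + 37
110 = 2 × 37 + 36
37 = 1 × 36 + 1
36 = 36 × 1 + 0
Continued fraction: [0; 1, 2, 1, 36]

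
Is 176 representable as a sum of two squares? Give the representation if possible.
Not possible

Factorization: 176 = 2^4 × 11
By Fermat: n is sum of two squares iff every prime p ≡ 3 (mod 4) appears to even power.
Prime(s) ≡ 3 (mod 4) with odd exponent: [(11, 1)]
Therefore 176 cannot be expressed as a² + b².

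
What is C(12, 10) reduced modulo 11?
0

Using Lucas' theorem:
Write n=12 and k=10 in base 11:
n in base 11: [1, 1]
k in base 11: [0, 10]
C(12,10) mod 11 = ∏ C(n_i, k_i) mod 11
Digit binomials (mod 11): C(1,0) = 1; C(1,10) = 0 (k_i > n_i)
Product: 1 × 0 = 0 ≡ 0 (mod 11)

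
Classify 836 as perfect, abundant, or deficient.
abundant

Proper divisors of 836: sum = 1 + 2 + 4 + 11 + 19 + 22 + 38 + 44 + 76 + 209 + 418 = 844
Since 844 > 836, 836 is abundant.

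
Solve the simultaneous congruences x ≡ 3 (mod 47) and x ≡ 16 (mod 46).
614

Using Chinese Remainder Theorem:
M = 47 × 46 = 2162
M1 = 46, M2 = 47
y1 = 46^(-1) mod 47 = 46
y2 = 47^(-1) mod 46 = 1
x = (3×46×46 + 16×47×1) mod 2162 = 614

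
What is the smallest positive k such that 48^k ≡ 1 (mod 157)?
78

157 is prime, so ord(48) divides φ(157) = 156.
Divisors of 156: 1, 2, 3, 4, 6, 12, 13, 26, 39, 52, 78, 156.
Repeated squaring: 48^1 ≡ 48, 48^2 ≡ 106, 48^4 ≡ 89, 48^8 ≡ 71, 48^16 ≡ 17, 48^32 ≡ 132, 48^64 ≡ 154, 48^128 ≡ 9 (mod 157).
Test 48^d mod 157 for each divisor d in increasing order:
48^1 ≡ 48
48^2 ≡ 106
48^3 = 48^2·48^1 ≡ 64
48^4 ≡ 89
48^6 = 48^4·48^2 ≡ 14
48^12 = 48^8·48^4 ≡ 39
48^13 = 48^8·48^4·48^1 ≡ 145
48^26 = 48^16·48^8·48^2 ≡ 144
48^39 = 48^32·48^4·48^2·48^1 ≡ 156
48^52 = 48^32·48^16·48^4 ≡ 12
48^78 = 48^64·48^8·48^4·48^2 ≡ 1  ← first divisor giving 1
The order is 78.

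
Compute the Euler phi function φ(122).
60

122 = 2 × 61
φ(n) = n × ∏(1 - 1/p) for each prime p dividing n
φ(122) = 122 × (1 - 1/2) × (1 - 1/61) = 60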